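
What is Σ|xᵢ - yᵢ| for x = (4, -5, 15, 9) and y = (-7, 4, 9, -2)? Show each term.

Σ|x_i - y_i| = |4 - (-7)| + |-5 - 4| + |15 - 9| + |9 - (-2)| = 11 + 9 + 6 + 11 = 37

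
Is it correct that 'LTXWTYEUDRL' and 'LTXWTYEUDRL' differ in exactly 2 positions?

Differing positions: none. Hamming distance = 0, so the claim that d_H = 2 is false.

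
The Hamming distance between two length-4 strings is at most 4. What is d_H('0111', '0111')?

Differing positions: none. Hamming distance = 0. The maximum possible Hamming distance for length-4 strings is 4, so d_H/4 = 0/4 = 0.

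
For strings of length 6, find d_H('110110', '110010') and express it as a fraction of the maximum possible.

Differing positions: 4. Hamming distance = 1. The maximum possible Hamming distance for length-6 strings is 6, so d_H/6 = 1/6 ≈ 0.1667.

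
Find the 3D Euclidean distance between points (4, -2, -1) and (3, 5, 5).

√(Σ(x_i - y_i)²) = √((4 - 3)² + (-2 - 5)² + (-1 - 5)²)
= √(1² + (-7)² + (-6)²) = √(1 + 49 + 36) = √86 ≈ 9.2736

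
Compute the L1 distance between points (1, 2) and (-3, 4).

Σ|x_i - y_i| = |1 - (-3)| + |2 - 4| = 4 + 2 = 6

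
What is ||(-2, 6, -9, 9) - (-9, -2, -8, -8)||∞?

max(|x_i - y_i|) = max(|-2 - (-9)|, |6 - (-2)|, |-9 - (-8)|, |9 - (-8)|) = max(7, 8, 1, 17) = 17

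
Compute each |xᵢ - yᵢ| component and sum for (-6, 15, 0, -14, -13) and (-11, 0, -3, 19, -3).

Σ|x_i - y_i| = |-6 - (-11)| + |15 - 0| + |0 - (-3)| + |-14 - 19| + |-13 - (-3)| = 5 + 15 + 3 + 33 + 10 = 66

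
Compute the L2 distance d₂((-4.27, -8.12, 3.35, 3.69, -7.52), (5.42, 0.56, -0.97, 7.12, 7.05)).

√(Σ(x_i - y_i)²) = √((-4.27 - 5.42)² + (-8.12 - 0.56)² + (3.35 - (-0.97))² + (3.69 - 7.12)² + (-7.52 - 7.05)²)
= √((-9.69)² + (-8.68)² + 4.32² + (-3.43)² + (-14.57)²) = √(93.8961 + 75.3424 + 18.6624 + 11.7649 + 212.2849) = √411.9507 ≈ 20.2966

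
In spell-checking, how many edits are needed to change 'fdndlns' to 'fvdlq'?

Let D[i][j] be the edit distance between the first i characters of 'fdndlns' and the first j characters of 'fvdlq', with D[i][0] = i, D[0][j] = j, and D[i][j] = D[i-1][j-1] if the characters match, else 1 + min(D[i-1][j], D[i][j-1], D[i-1][j-1]). Filling the table (rows: prefixes of 'fdndlns', columns: prefixes of 'fvdlq'):
     ε  f  v  d  l  q
  ε  0  1  2  3  4  5
  f  1  0  1  2  3  4
  d  2  1  1  1  2  3
  n  3  2  2  2  2  3
  d  4  3  3  2  3  3
  l  5  4  4  3  2  3
  n  6  5  5  4  3  3
  s  7  6  6  5  4  4
The bottom-right entry gives D[7][5] = 4, so no sequence of fewer than 4 edits works. Backtracking through the table gives one optimal edit sequence (4 edits):
  fdndlns → fndlns (del d @2)
  fndlns → fvdlns (sub n→v @2)
  fvdlns → fvdls (del n @5)
  fvdls → fvdlq (sub s→q @5)
Edit distance = 4.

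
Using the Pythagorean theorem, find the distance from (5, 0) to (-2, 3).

√(Σ(x_i - y_i)²) = √((5 - (-2))² + (0 - 3)²)
= √(7² + (-3)²) = √(49 + 9) = √58 ≈ 7.6158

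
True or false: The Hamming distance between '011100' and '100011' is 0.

Differing positions: 1, 2, 3, 4, 5, 6. Hamming distance = 6, so the claim that d_H = 0 is false.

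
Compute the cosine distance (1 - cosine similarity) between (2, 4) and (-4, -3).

With u = (2, 4), v = (-4, -3):
u·v = 2·(-4) + 4·(-3) = (-8) + (-12) = -20.
|u| = √(2² + 4²) = √20, |v| = √((-4)² + (-3)²) = √25, so |u||v| = √(20·25) = √500.
cos θ = (u·v)/(|u||v|) = -20/√500 ≈ -0.8944
Cosine distance = 1 - cos θ ≈ 1 - (-0.8944) = 1.8944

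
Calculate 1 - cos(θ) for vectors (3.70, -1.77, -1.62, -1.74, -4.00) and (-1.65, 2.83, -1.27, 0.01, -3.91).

With u = (3.70, -1.77, -1.62, -1.74, -4.00), v = (-1.65, 2.83, -1.27, 0.01, -3.91):
u·v = 3.7·(-1.65) + (-1.77)·2.83 + (-1.62)·(-1.27) + (-1.74)·0.01 + (-4)·(-3.91) = (-6.105) + (-5.0091) + 2.0574 + (-0.0174) + 15.64 = 6.5659.
|u| = √(3.7² + (-1.77)² + (-1.62)² + (-1.74)² + (-4)²) = √(13.69 + 3.1329 + 2.6244 + 3.0276 + 16) = √38.4749, |v| = √((-1.65)² + 2.83² + (-1.27)² + 0.01² + (-3.91)²) = √(2.7225 + 8.0089 + 1.6129 + 0.0001 + 15.2881) = √27.6325.
cos θ = (u·v)/(|u||v|) = 6.5659/(√38.4749·√27.6325) ≈ 0.2014
Cosine distance = 1 - cos θ ≈ 1 - 0.2014 = 0.7986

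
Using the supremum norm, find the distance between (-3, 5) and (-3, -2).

max(|x_i - y_i|) = max(|-3 - (-3)|, |5 - (-2)|) = max(0, 7) = 7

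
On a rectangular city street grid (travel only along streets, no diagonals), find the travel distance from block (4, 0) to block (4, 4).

Σ|x_i - y_i| = |4 - 4| + |0 - 4| = 0 + 4 = 4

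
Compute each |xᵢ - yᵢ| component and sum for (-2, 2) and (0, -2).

Σ|x_i - y_i| = |-2 - 0| + |2 - (-2)| = 2 + 4 = 6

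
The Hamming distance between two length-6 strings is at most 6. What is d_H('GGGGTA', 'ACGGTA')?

Differing positions: 1, 2. Hamming distance = 2. The maximum possible Hamming distance for length-6 strings is 6, so d_H/6 = 2/6 ≈ 0.3333.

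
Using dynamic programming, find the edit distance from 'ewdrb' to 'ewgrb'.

Let D[i][j] be the edit distance between the first i characters of 'ewdrb' and the first j characters of 'ewgrb', with D[i][0] = i, D[0][j] = j, and D[i][j] = D[i-1][j-1] if the characters match, else 1 + min(D[i-1][j], D[i][j-1], D[i-1][j-1]). Filling the table (rows: prefixes of 'ewdrb', columns: prefixes of 'ewgrb'):
     ε  e  w  g  r  b
  ε  0  1  2  3  4  5
  e  1  0  1  2  3  4
  w  2  1  0  1  2  3
  d  3  2  1  1  2  3
  r  4  3  2  2  1  2
  b  5  4  3  3  2  1
The bottom-right entry gives D[5][5] = 1, so no sequence of fewer than 1 edit works. Backtracking through the table gives one optimal edit sequence (1 edit):
  ewdrb → ewgrb (sub d→g @3)
Edit distance = 1.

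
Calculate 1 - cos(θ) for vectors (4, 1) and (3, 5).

With u = (4, 1), v = (3, 5):
u·v = 4·3 + 1·5 = 12 + 5 = 17.
|u| = √(4² + 1²) = √17, |v| = √(3² + 5²) = √34, so |u||v| = √(17·34) = √578.
cos θ = (u·v)/(|u||v|) = 17/√578 ≈ 0.7071
Cosine distance = 1 - cos θ ≈ 1 - 0.7071 = 0.2929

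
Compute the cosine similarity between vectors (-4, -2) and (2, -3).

With u = (-4, -2), v = (2, -3):
u·v = (-4)·2 + (-2)·(-3) = (-8) + 6 = -2.
|u| = √((-4)² + (-2)²) = √20, |v| = √(2² + (-3)²) = √13, so |u||v| = √(20·13) = √260.
cos θ = (u·v)/(|u||v|) = -2/√260 ≈ -0.124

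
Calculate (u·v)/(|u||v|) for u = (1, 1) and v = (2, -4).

With u = (1, 1), v = (2, -4):
u·v = 1·2 + 1·(-4) = 2 + (-4) = -2.
|u| = √(1² + 1²) = √2, |v| = √(2² + (-4)²) = √20, so |u||v| = √(2·20) = √40.
cos θ = (u·v)/(|u||v|) = -2/√40 ≈ -0.3162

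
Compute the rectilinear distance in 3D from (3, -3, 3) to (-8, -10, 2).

Σ|x_i - y_i| = |3 - (-8)| + |-3 - (-10)| + |3 - 2| = 11 + 7 + 1 = 19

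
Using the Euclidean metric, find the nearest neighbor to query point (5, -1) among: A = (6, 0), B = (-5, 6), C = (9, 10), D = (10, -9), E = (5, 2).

Distances: d(A) ≈ 1.4142, d(B) ≈ 12.2066, d(C) ≈ 11.7047, d(D) ≈ 9.434, d(E) = 3. Nearest: A = (6, 0) with distance 1.4142.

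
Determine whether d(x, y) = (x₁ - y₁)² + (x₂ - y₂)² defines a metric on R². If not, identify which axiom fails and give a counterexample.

No. The squared Euclidean distance fails the triangle inequality. Counterexample: x = (0, 0), y = (1, 2), z = (2, 4). d(x,z) = 2² + 4² = 20, but d(x,y) + d(y,z) = (1² + 2²) + (1² + 2²) = 5 + 5 = 10. Since 20 > 10, the triangle inequality is violated. (Note: √d, the ordinary Euclidean distance, IS a metric.)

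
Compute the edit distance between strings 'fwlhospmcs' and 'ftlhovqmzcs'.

Let D[i][j] be the edit distance between the first i characters of 'fwlhospmcs' and the first j characters of 'ftlhovqmzcs', with D[i][0] = i, D[0][j] = j, and D[i][j] = D[i-1][j-1] if the characters match, else 1 + min(D[i-1][j], D[i][j-1], D[i-1][j-1]). Filling the table (rows: prefixes of 'fwlhospmcs', columns: prefixes of 'ftlhovqmzcs'):
     ε  f  t  l  h  o  v  q  m  z  c  s
  ε  0  1  2  3  4  5  6  7  8  9 10 11
  f  1  0  1  2  3  4  5  6  7  8  9 10
  w  2  1  1  2  3  4  5  6  7  8  9 10
  l  3  2  2  1  2  3  4  5  6  7  8  9
  h  4  3  3  2  1  2  3  4  5  6  7  8
  o  5  4  4  3  2  1  2  3  4  5  6  7
  s  6  5  5  4  3  2  2  3  4  5  6  6
  p  7  6  6  5  4  3  3  3  4  5  6  7
  m  8  7  7  6  5  4  4  4  3  4  5  6
  c  9  8  8  7  6  5  5  5  4  4  4  5
  s 10  9  9  8  7  6  6  6  5  5  5  4
The bottom-right entry gives D[10][11] = 4, so no sequence of fewer than 4 edits works. Backtracking through the table gives one optimal edit sequence (4 edits):
  fwlhospmcs → ftlhospmcs (sub w→t @2)
  ftlhospmcs → ftlhovpmcs (sub s→v @6)
  ftlhovpmcs → ftlhovqmcs (sub p→q @7)
  ftlhovqmcs → ftlhovqmzcs (ins z @9)
Edit distance = 4.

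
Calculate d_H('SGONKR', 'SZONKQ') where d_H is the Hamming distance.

Differing positions: 2, 6. Hamming distance = 2.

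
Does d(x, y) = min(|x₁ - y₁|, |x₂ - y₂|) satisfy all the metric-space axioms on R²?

No. d fails identity of indiscernibles: take x = (3, 0) and y = (3, 5). Then d(x,y) = min(|3 - 3|, |0 - 5|) = min(0, 5) = 0, yet x ≠ y.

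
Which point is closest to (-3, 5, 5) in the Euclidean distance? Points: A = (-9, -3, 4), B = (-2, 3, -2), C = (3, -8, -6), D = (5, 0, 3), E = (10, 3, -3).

Distances: d(A) ≈ 10.0499, d(B) ≈ 7.3485, d(C) ≈ 18.0555, d(D) ≈ 9.6437, d(E) ≈ 15.3948. Nearest: B = (-2, 3, -2) with distance 7.3485.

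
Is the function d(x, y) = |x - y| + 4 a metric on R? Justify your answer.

No. d fails identity of indiscernibles (specifically d(x,x) = 0): d(3, 3) = |3 - 3| + 4 = 0 + 4 = 4 ≠ 0.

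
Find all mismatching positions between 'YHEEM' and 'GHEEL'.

Differing positions: 1, 5. Hamming distance = 2.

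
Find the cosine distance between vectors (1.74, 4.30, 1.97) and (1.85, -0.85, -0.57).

With u = (1.74, 4.30, 1.97), v = (1.85, -0.85, -0.57):
u·v = 1.74·1.85 + 4.3·(-0.85) + 1.97·(-0.57) = 3.219 + (-3.655) + (-1.1229) = -1.5589.
|u| = √(1.74² + 4.3² + 1.97²) = √(3.0276 + 18.49 + 3.8809) = √25.3985, |v| = √(1.85² + (-0.85)² + (-0.57)²) = √(3.4225 + 0.7225 + 0.3249) = √4.4699.
cos θ = (u·v)/(|u||v|) = -1.5589/(√25.3985·√4.4699) ≈ -0.1463
Cosine distance = 1 - cos θ ≈ 1 - (-0.1463) = 1.1463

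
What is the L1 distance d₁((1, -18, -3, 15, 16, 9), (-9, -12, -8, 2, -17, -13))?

Σ|x_i - y_i| = |1 - (-9)| + |-18 - (-12)| + |-3 - (-8)| + |15 - 2| + |16 - (-17)| + |9 - (-13)| = 10 + 6 + 5 + 13 + 33 + 22 = 89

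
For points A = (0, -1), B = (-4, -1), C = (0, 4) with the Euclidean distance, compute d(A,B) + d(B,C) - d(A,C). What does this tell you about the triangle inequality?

d(A,B) = √(4² + 0²) = √16 = 4, d(B,C) = √(4² + 5²) = √41 ≈ 6.4031, d(A,C) = √(0² + 5²) = √25 = 5.
d(A,B) + d(B,C) - d(A,C) = 4 + 6.4031 - 5 = 10.4031 - 5 = 5.4031 (to 4 decimal places). This is ≥ 0, so the triangle inequality holds for these points.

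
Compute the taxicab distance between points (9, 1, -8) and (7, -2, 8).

Σ|x_i - y_i| = |9 - 7| + |1 - (-2)| + |-8 - 8| = 2 + 3 + 16 = 21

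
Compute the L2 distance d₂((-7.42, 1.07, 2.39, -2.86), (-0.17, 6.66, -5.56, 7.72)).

√(Σ(x_i - y_i)²) = √((-7.42 - (-0.17))² + (1.07 - 6.66)² + (2.39 - (-5.56))² + (-2.86 - 7.72)²)
= √((-7.25)² + (-5.59)² + 7.95² + (-10.58)²) = √(52.5625 + 31.2481 + 63.2025 + 111.9364) = √258.9495 ≈ 16.0919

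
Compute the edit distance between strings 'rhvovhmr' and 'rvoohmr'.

Let D[i][j] be the edit distance between the first i characters of 'rhvovhmr' and the first j characters of 'rvoohmr', with D[i][0] = i, D[0][j] = j, and D[i][j] = D[i-1][j-1] if the characters match, else 1 + min(D[i-1][j], D[i][j-1], D[i-1][j-1]). Filling the table (rows: prefixes of 'rhvovhmr', columns: prefixes of 'rvoohmr'):
     ε  r  v  o  o  h  m  r
  ε  0  1  2  3  4  5  6  7
  r  1  0  1  2  3  4  5  6
  h  2  1  1  2  3  3  4  5
  v  3  2  1  2  3  4  4  5
  o  4  3  2  1  2  3  4  5
  v  5  4  3  2  2  3  4  5
  h  6  5  4  3  3  2  3  4
  m  7  6  5  4  4  3  2  3
  r  8  7  6  5  5  4  3  2
The bottom-right entry gives D[8][7] = 2, so no sequence of fewer than 2 edits works. Backtracking through the table gives one optimal edit sequence (2 edits):
  rhvovhmr → rvovhmr (del h @2)
  rvovhmr → rvoohmr (sub v→o @4)
Edit distance = 2.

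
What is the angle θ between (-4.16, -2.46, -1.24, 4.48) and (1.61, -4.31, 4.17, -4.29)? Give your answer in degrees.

With u = (-4.16, -2.46, -1.24, 4.48), v = (1.61, -4.31, 4.17, -4.29):
u·v = (-4.16)·1.61 + (-2.46)·(-4.31) + (-1.24)·4.17 + 4.48·(-4.29) = (-6.6976) + 10.6026 + (-5.1708) + (-19.2192) = -20.485.
|u| = √((-4.16)² + (-2.46)² + (-1.24)² + 4.48²) = √(17.3056 + 6.0516 + 1.5376 + 20.0704) = √44.9652, |v| = √(1.61² + (-4.31)² + 4.17² + (-4.29)²) = √(2.5921 + 18.5761 + 17.3889 + 18.4041) = √56.9612.
cos θ = (u·v)/(|u||v|) = -20.485/(√44.9652·√56.9612) ≈ -0.40477
θ = arccos(-0.40477) ≈ 113.88°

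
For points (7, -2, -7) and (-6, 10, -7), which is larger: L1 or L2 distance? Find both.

L1 = |7 - (-6)| + |-2 - 10| + |-7 - (-7)| = 13 + 12 + 0 = 25
L2 = √(13² + 12² + 0²) = √313 ≈ 17.6918
L1 ≥ L2 always (equality iff movement is along one axis); L1 > L2 here.
Ratio L1/L2 = 25/√313 ≈ 1.4131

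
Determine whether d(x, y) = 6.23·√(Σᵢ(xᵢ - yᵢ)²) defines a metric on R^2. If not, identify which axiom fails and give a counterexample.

Yes. The L2 (Euclidean) norm induces a metric on R^2, and multiplying a metric by a positive constant 6.23 > 0 preserves all four axioms: non-negativity (6.23·||x-y|| ≥ 0), identity (6.23·||x-y|| = 0 ⟺ ||x-y|| = 0 ⟺ x = y), symmetry (||x-y|| = ||y-x||), and the triangle inequality (6.23·||x-z|| ≤ 6.23·||x-y|| + 6.23·||y-z||). So d is a metric.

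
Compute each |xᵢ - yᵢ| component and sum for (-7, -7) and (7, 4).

Σ|x_i - y_i| = |-7 - 7| + |-7 - 4| = 14 + 11 = 25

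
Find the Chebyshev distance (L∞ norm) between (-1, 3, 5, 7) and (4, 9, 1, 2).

max(|x_i - y_i|) = max(|-1 - 4|, |3 - 9|, |5 - 1|, |7 - 2|) = max(5, 6, 4, 5) = 6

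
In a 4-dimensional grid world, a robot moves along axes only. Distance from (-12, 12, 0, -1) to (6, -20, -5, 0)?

Σ|x_i - y_i| = |-12 - 6| + |12 - (-20)| + |0 - (-5)| + |-1 - 0| = 18 + 32 + 5 + 1 = 56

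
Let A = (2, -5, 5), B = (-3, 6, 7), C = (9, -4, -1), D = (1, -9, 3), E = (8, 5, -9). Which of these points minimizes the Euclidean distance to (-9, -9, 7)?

Distances: d(A) ≈ 11.8743, d(B) ≈ 16.1555, d(C) ≈ 20.3224, d(D) ≈ 10.7703, d(E) ≈ 27.2213. Nearest: D = (1, -9, 3) with distance 10.7703.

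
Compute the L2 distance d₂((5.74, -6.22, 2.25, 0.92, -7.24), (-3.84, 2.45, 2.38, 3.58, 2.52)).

√(Σ(x_i - y_i)²) = √((5.74 - (-3.84))² + (-6.22 - 2.45)² + (2.25 - 2.38)² + (0.92 - 3.58)² + (-7.24 - 2.52)²)
= √(9.58² + (-8.67)² + (-0.13)² + (-2.66)² + (-9.76)²) = √(91.7764 + 75.1689 + 0.0169 + 7.0756 + 95.2576) = √269.2954 ≈ 16.4102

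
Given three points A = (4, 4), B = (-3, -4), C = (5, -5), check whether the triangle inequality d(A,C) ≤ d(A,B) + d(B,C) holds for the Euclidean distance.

d(A,B) = √(7² + 8²) = √113 ≈ 10.6301, d(B,C) = √(8² + 1²) = √65 ≈ 8.0623, d(A,C) = √(1² + 9²) = √82 ≈ 9.0554.
d(A,C) ≈ 9.0554 ≤ 10.6301 + 8.0623 = 18.6924. Triangle inequality is satisfied.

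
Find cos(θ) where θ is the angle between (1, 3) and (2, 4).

With u = (1, 3), v = (2, 4):
u·v = 1·2 + 3·4 = 2 + 12 = 14.
|u| = √(1² + 3²) = √10, |v| = √(2² + 4²) = √20, so |u||v| = √(10·20) = √200.
cos θ = (u·v)/(|u||v|) = 14/√200 ≈ 0.9899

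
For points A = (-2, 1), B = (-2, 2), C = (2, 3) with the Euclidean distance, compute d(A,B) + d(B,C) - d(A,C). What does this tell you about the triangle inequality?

d(A,B) = √(0² + 1²) = √1 = 1, d(B,C) = √(4² + 1²) = √17 ≈ 4.1231, d(A,C) = √(4² + 2²) = √20 ≈ 4.4721.
d(A,B) + d(B,C) - d(A,C) = 1 + 4.1231 - 4.4721 = 5.1231 - 4.4721 = 0.651 (to 4 decimal places). This is ≥ 0, so the triangle inequality holds for these points.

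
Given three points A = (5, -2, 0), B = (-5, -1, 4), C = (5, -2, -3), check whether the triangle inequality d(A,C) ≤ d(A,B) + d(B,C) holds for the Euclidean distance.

d(A,B) = √(10² + 1² + 4²) = √117 ≈ 10.8167, d(B,C) = √(10² + 1² + 7²) = √150 ≈ 12.2474, d(A,C) = √(0² + 0² + 3²) = √9 = 3.
d(A,C) = 3 ≤ 10.8167 + 12.2474 = 23.0641. Triangle inequality is satisfied.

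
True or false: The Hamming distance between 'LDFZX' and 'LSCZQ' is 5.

Differing positions: 2, 3, 5. Hamming distance = 3, so the claim that d_H = 5 is false.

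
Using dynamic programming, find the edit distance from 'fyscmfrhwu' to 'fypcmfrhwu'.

Let D[i][j] be the edit distance between the first i characters of 'fyscmfrhwu' and the first j characters of 'fypcmfrhwu', with D[i][0] = i, D[0][j] = j, and D[i][j] = D[i-1][j-1] if the characters match, else 1 + min(D[i-1][j], D[i][j-1], D[i-1][j-1]). Filling the table (rows: prefixes of 'fyscmfrhwu', columns: prefixes of 'fypcmfrhwu'):
     ε  f  y  p  c  m  f  r  h  w  u
  ε  0  1  2  3  4  5  6  7  8  9 10
  f  1  0  1  2  3  4  5  6  7  8  9
  y  2  1  0  1  2  3  4  5  6  7  8
  s  3  2  1  1  2  3  4  5  6  7  8
  c  4  3  2  2  1  2  3  4  5  6  7
  m  5  4  3  3  2  1  2  3  4  5  6
  f  6  5  4  4  3  2  1  2  3  4  5
  r  7  6  5  5  4  3  2  1  2  3  4
  h  8  7  6  6  5  4  3  2  1  2  3
  w  9  8  7  7  6  5  4  3  2  1  2
  u 10  9  8  8  7  6  5  4  3  2  1
The bottom-right entry gives D[10][10] = 1, so no sequence of fewer than 1 edit works. Backtracking through the table gives one optimal edit sequence (1 edit):
  fyscmfrhwu → fypcmfrhwu (sub s→p @3)
Edit distance = 1.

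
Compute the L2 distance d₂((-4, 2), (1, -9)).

√(Σ(x_i - y_i)²) = √((-4 - 1)² + (2 - (-9))²)
= √((-5)² + 11²) = √(25 + 121) = √146 ≈ 12.083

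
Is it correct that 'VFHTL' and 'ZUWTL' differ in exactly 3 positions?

Differing positions: 1, 2, 3. Hamming distance = 3, so the claim is true.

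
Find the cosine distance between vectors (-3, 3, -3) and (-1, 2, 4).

With u = (-3, 3, -3), v = (-1, 2, 4):
u·v = (-3)·(-1) + 3·2 + (-3)·4 = 3 + 6 + (-12) = -3.
|u| = √((-3)² + 3² + (-3)²) = √27, |v| = √((-1)² + 2² + 4²) = √21, so |u||v| = √(27·21) = √567.
cos θ = (u·v)/(|u||v|) = -3/√567 ≈ -0.126
Cosine distance = 1 - cos θ ≈ 1 - (-0.126) = 1.126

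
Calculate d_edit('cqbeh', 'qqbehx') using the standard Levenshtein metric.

Let D[i][j] be the edit distance between the first i characters of 'cqbeh' and the first j characters of 'qqbehx', with D[i][0] = i, D[0][j] = j, and D[i][j] = D[i-1][j-1] if the characters match, else 1 + min(D[i-1][j], D[i][j-1], D[i-1][j-1]). Filling the table (rows: prefixes of 'cqbeh', columns: prefixes of 'qqbehx'):
     ε  q  q  b  e  h  x
  ε  0  1  2  3  4  5  6
  c  1  1  2  3  4  5  6
  q  2  1  1  2  3  4  5
  b  3  2  2  1  2  3  4
  e  4  3  3  2  1  2  3
  h  5  4  4  3  2  1  2
The bottom-right entry gives D[5][6] = 2, so no sequence of fewer than 2 edits works. Backtracking through the table gives one optimal edit sequence (2 edits):
  cqbeh → qqbeh (sub c→q @1)
  qqbeh → qqbehx (ins x @6)
Edit distance = 2.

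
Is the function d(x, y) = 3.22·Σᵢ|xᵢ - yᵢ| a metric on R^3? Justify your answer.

Yes. The L1 (Manhattan) norm induces a metric on R^3, and multiplying a metric by a positive constant 3.22 > 0 preserves all four axioms: non-negativity (3.22·||x-y|| ≥ 0), identity (3.22·||x-y|| = 0 ⟺ ||x-y|| = 0 ⟺ x = y), symmetry (||x-y|| = ||y-x||), and the triangle inequality (3.22·||x-z|| ≤ 3.22·||x-y|| + 3.22·||y-z||). So d is a metric.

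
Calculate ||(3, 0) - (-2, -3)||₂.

√(Σ(x_i - y_i)²) = √((3 - (-2))² + (0 - (-3))²)
= √(5² + 3²) = √(25 + 9) = √34 ≈ 5.831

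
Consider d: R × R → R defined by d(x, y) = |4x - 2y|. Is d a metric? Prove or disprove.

No. d fails symmetry: d(2, 3) = |4·2 - 2·3| = |2| = 2, but d(3, 2) = |4·3 - 2·2| = |8| = 8. Since 2 ≠ 8, d(x,y) ≠ d(y,x) in general.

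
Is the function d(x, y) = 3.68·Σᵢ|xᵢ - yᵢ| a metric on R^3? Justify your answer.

Yes. The L1 (Manhattan) norm induces a metric on R^3, and multiplying a metric by a positive constant 3.68 > 0 preserves all four axioms: non-negativity (3.68·||x-y|| ≥ 0), identity (3.68·||x-y|| = 0 ⟺ ||x-y|| = 0 ⟺ x = y), symmetry (||x-y|| = ||y-x||), and the triangle inequality (3.68·||x-z|| ≤ 3.68·||x-y|| + 3.68·||y-z||). So d is a metric.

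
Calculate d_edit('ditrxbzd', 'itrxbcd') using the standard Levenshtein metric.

Let D[i][j] be the edit distance between the first i characters of 'ditrxbzd' and the first j characters of 'itrxbcd', with D[i][0] = i, D[0][j] = j, and D[i][j] = D[i-1][j-1] if the characters match, else 1 + min(D[i-1][j], D[i][j-1], D[i-1][j-1]). Filling the table (rows: prefixes of 'ditrxbzd', columns: prefixes of 'itrxbcd'):
     ε  i  t  r  x  b  c  d
  ε  0  1  2  3  4  5  6  7
  d  1  1  2  3  4  5  6  6
  i  2  1  2  3  4  5  6  7
  t  3  2  1  2  3  4  5  6
  r  4  3  2  1  2  3  4  5
  x  5  4  3  2  1  2  3  4
  b  6  5  4  3  2  1  2  3
  z  7  6  5  4  3  2  2  3
  d  8  7  6  5  4  3  3  2
The bottom-right entry gives D[8][7] = 2, so no sequence of fewer than 2 edits works. Backtracking through the table gives one optimal edit sequence (2 edits):
  ditrxbzd → itrxbzd (del d @1)
  itrxbzd → itrxbcd (sub z→c @6)
Edit distance = 2.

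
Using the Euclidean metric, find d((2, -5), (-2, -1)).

√(Σ(x_i - y_i)²) = √((2 - (-2))² + (-5 - (-1))²)
= √(4² + (-4)²) = √(16 + 16) = √32 ≈ 5.6569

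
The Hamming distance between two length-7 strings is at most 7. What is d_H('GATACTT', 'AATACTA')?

Differing positions: 1, 7. Hamming distance = 2. The maximum possible Hamming distance for length-7 strings is 7, so d_H/7 = 2/7 ≈ 0.2857.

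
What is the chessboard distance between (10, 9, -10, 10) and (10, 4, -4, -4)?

max(|x_i - y_i|) = max(|10 - 10|, |9 - 4|, |-10 - (-4)|, |10 - (-4)|) = max(0, 5, 6, 14) = 14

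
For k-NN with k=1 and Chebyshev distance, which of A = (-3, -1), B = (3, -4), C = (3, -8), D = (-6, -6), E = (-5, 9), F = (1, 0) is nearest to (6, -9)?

Distances: d(A) = 9, d(B) = 5, d(C) = 3, d(D) = 12, d(E) = 18, d(F) = 9. Nearest: C = (3, -8) with distance 3.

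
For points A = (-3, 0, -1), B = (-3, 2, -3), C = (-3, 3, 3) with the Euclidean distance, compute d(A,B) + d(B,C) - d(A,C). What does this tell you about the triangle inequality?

d(A,B) = √(0² + 2² + 2²) = √8 ≈ 2.8284, d(B,C) = √(0² + 1² + 6²) = √37 ≈ 6.0828, d(A,C) = √(0² + 3² + 4²) = √25 = 5.
d(A,B) + d(B,C) - d(A,C) = 2.8284 + 6.0828 - 5 = 8.9112 - 5 = 3.9112 (to 4 decimal places). This is ≥ 0, so the triangle inequality holds for these points.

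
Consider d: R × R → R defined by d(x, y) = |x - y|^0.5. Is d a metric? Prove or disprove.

Yes. With 0 < p = 0.5 ≤ 1, d(x,y) = |x-y|^0.5 is a metric on R. Non-negativity and symmetry are immediate; |x-y|^0.5 = 0 ⟺ |x-y| = 0 ⟺ x = y. For the triangle inequality, the function t ↦ t^0.5 is subadditive on [0,∞) when p ≤ 1, so |x-z|^0.5 ≤ (|x-y| + |y-z|)^0.5 ≤ |x-y|^0.5 + |y-z|^0.5.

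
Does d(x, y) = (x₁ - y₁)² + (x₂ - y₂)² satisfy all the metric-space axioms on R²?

No. The squared Euclidean distance fails the triangle inequality. Counterexample: x = (0, 0), y = (3, 2), z = (6, 4). d(x,z) = 6² + 4² = 52, but d(x,y) + d(y,z) = (3² + 2²) + (3² + 2²) = 13 + 13 = 26. Since 52 > 26, the triangle inequality is violated. (Note: √d, the ordinary Euclidean distance, IS a metric.)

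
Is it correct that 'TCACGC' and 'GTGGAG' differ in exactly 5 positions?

Differing positions: 1, 2, 3, 4, 5, 6. Hamming distance = 6, so the claim that d_H = 5 is false.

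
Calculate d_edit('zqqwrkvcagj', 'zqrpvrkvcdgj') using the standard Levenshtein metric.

Let D[i][j] be the edit distance between the first i characters of 'zqqwrkvcagj' and the first j characters of 'zqrpvrkvcdgj', with D[i][0] = i, D[0][j] = j, and D[i][j] = D[i-1][j-1] if the characters match, else 1 + min(D[i-1][j], D[i][j-1], D[i-1][j-1]). Filling the table (rows: prefixes of 'zqqwrkvcagj', columns: prefixes of 'zqrpvrkvcdgj'):
     ε  z  q  r  p  v  r  k  v  c  d  g  j
  ε  0  1  2  3  4  5  6  7  8  9 10 11 12
  z  1  0  1  2  3  4  5  6  7  8  9 10 11
  q  2  1  0  1  2  3  4  5  6  7  8  9 10
  q  3  2  1  1  2  3  4  5  6  7  8  9 10
  w  4  3  2  2  2  3  4  5  6  7  8  9 10
  r  5  4  3  2  3  3  3  4  5  6  7  8  9
  k  6  5  4  3  3  4  4  3  4  5  6  7  8
  v  7  6  5  4  4  3  4  4  3  4  5  6  7
  c  8  7  6  5  5  4  4  5  4  3  4  5  6
  a  9  8  7  6  6  5  5  5  5  4  4  5  6
  g 10  9  8  7  7  6  6  6  6  5  5  4  5
  j 11 10  9  8  8  7  7  7  7  6  6  5  4
The bottom-right entry gives D[11][12] = 4, so no sequence of fewer than 4 edits works. Backtracking through the table gives one optimal edit sequence (4 edits):
  zqqwrkvcagj → zqrqwrkvcagj (ins r @3)
  zqrqwrkvcagj → zqrpwrkvcagj (sub q→p @4)
  zqrpwrkvcagj → zqrpvrkvcagj (sub w→v @5)
  zqrpvrkvcagj → zqrpvrkvcdgj (sub a→d @10)
Edit distance = 4.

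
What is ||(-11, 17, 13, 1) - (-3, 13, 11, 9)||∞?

max(|x_i - y_i|) = max(|-11 - (-3)|, |17 - 13|, |13 - 11|, |1 - 9|) = max(8, 4, 2, 8) = 8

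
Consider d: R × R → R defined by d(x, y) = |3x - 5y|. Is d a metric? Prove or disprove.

No. d fails symmetry: d(1, 5) = |3·1 - 5·5| = |-22| = 22, but d(5, 1) = |3·5 - 5·1| = |10| = 10. Since 22 ≠ 10, d(x,y) ≠ d(y,x) in general.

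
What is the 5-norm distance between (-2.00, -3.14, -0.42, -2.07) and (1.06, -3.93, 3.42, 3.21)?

(Σ|x_i - y_i|^5)^(1/5) = (|-2 - 1.06|^5 + |-3.14 - (-3.93)|^5 + |-0.42 - 3.42|^5 + |-2.07 - 3.21|^5)^(1/5)
= (3.06^5 + 0.79^5 + 3.84^5 + 5.28^5)^(1/5) ≈ (268.2916 + 0.3077 + 834.9416 + 4103.6434)^(1/5) = (5207.1843)^(1/5) ≈ 5.5376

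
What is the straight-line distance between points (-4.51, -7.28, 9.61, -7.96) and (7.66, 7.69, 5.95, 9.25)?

√(Σ(x_i - y_i)²) = √((-4.51 - 7.66)² + (-7.28 - 7.69)² + (9.61 - 5.95)² + (-7.96 - 9.25)²)
= √((-12.17)² + (-14.97)² + 3.66² + (-17.21)²) = √(148.1089 + 224.1009 + 13.3956 + 296.1841) = √681.7895 ≈ 26.1111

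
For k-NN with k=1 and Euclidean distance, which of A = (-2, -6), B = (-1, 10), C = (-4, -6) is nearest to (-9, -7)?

Distances: d(A) ≈ 7.0711, d(B) ≈ 18.7883, d(C) ≈ 5.099. Nearest: C = (-4, -6) with distance 5.099.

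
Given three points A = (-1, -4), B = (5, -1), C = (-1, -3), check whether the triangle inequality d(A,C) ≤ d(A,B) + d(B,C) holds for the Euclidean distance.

d(A,B) = √(6² + 3²) = √45 ≈ 6.7082, d(B,C) = √(6² + 2²) = √40 ≈ 6.3246, d(A,C) = √(0² + 1²) = √1 = 1.
d(A,C) = 1 ≤ 6.7082 + 6.3246 = 13.0328. Triangle inequality is satisfied.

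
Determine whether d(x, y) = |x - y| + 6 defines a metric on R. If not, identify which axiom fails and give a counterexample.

No. d fails identity of indiscernibles (specifically d(x,x) = 0): d(8, 8) = |8 - 8| + 6 = 0 + 6 = 6 ≠ 0.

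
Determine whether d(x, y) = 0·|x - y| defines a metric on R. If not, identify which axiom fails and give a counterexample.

No. With c = 0, d(x,y) = 0 for all x, y. This fails identity of indiscernibles: d(4, 5) = 0 but 4 ≠ 5.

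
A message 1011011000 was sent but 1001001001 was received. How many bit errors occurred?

Differing positions: 3, 6, 10. Hamming distance = 3.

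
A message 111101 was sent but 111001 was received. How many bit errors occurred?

Differing positions: 4. Hamming distance = 1.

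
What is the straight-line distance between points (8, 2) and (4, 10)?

√(Σ(x_i - y_i)²) = √((8 - 4)² + (2 - 10)²)
= √(4² + (-8)²) = √(16 + 64) = √80 ≈ 8.9443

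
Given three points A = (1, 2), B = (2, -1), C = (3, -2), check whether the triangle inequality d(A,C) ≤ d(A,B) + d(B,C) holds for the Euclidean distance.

d(A,B) = √(1² + 3²) = √10 ≈ 3.1623, d(B,C) = √(1² + 1²) = √2 ≈ 1.4142, d(A,C) = √(2² + 4²) = √20 ≈ 4.4721.
d(A,C) ≈ 4.4721 ≤ 3.1623 + 1.4142 = 4.5765. Triangle inequality is satisfied.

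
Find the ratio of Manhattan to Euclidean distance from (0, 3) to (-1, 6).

L1 = |0 - (-1)| + |3 - 6| = 1 + 3 = 4
L2 = √(1² + 3²) = √10 ≈ 3.1623
L1 ≥ L2 always (equality iff movement is along one axis); L1 > L2 here.
Ratio L1/L2 = 4/√10 ≈ 1.2649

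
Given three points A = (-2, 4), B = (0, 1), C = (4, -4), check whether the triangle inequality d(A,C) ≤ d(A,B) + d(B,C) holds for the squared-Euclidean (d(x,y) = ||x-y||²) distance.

d(A,B) = 2² + 3² = 13, d(B,C) = 4² + 5² = 41, d(A,C) = 6² + 8² = 100.
d(A,C) = 100 > 13 + 41 = 54. Triangle inequality is VIOLATED. (Squared-Euclidean is not a metric — this is a counterexample.)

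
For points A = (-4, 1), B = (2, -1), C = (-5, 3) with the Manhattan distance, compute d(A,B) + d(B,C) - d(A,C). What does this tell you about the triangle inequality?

d(A,B) = 6 + 2 = 8, d(B,C) = 7 + 4 = 11, d(A,C) = 1 + 2 = 3.
d(A,B) + d(B,C) - d(A,C) = 8 + 11 - 3 = 19 - 3 = 16. This is ≥ 0, so the triangle inequality holds for these points.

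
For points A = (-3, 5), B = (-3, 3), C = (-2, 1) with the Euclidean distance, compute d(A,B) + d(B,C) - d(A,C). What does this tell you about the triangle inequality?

d(A,B) = √(0² + 2²) = √4 = 2, d(B,C) = √(1² + 2²) = √5 ≈ 2.2361, d(A,C) = √(1² + 4²) = √17 ≈ 4.1231.
d(A,B) + d(B,C) - d(A,C) = 2 + 2.2361 - 4.1231 = 4.2361 - 4.1231 = 0.113 (to 4 decimal places). This is ≥ 0, so the triangle inequality holds for these points.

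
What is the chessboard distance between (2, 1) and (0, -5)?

max(|x_i - y_i|) = max(|2 - 0|, |1 - (-5)|) = max(2, 6) = 6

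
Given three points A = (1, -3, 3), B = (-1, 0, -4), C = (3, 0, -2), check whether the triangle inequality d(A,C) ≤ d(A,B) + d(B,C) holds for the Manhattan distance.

d(A,B) = 2 + 3 + 7 = 12, d(B,C) = 4 + 0 + 2 = 6, d(A,C) = 2 + 3 + 5 = 10.
d(A,C) = 10 ≤ 12 + 6 = 18. Triangle inequality is satisfied.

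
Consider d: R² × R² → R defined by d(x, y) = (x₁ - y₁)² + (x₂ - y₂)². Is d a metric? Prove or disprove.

No. The squared Euclidean distance fails the triangle inequality. Counterexample: x = (0, 0), y = (2, 3), z = (4, 6). d(x,z) = 4² + 6² = 52, but d(x,y) + d(y,z) = (2² + 3²) + (2² + 3²) = 13 + 13 = 26. Since 52 > 26, the triangle inequality is violated. (Note: √d, the ordinary Euclidean distance, IS a metric.)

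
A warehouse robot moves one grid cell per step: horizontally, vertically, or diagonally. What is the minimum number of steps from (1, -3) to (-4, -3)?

max(|x_i - y_i|) = max(|1 - (-4)|, |-3 - (-3)|) = max(5, 0) = 5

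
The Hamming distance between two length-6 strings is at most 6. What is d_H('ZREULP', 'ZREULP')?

Differing positions: none. Hamming distance = 0. The maximum possible Hamming distance for length-6 strings is 6, so d_H/6 = 0/6 = 0.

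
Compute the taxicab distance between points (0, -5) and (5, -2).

Σ|x_i - y_i| = |0 - 5| + |-5 - (-2)| = 5 + 3 = 8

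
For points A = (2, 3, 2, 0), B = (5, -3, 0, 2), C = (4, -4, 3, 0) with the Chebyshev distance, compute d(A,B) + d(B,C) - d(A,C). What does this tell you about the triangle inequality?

d(A,B) = max(3, 6, 2, 2) = 6, d(B,C) = max(1, 1, 3, 2) = 3, d(A,C) = max(2, 7, 1, 0) = 7.
d(A,B) + d(B,C) - d(A,C) = 6 + 3 - 7 = 9 - 7 = 2. This is ≥ 0, so the triangle inequality holds for these points.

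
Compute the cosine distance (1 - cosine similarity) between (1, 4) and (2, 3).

With u = (1, 4), v = (2, 3):
u·v = 1·2 + 4·3 = 2 + 12 = 14.
|u| = √(1² + 4²) = √17, |v| = √(2² + 3²) = √13, so |u||v| = √(17·13) = √221.
cos θ = (u·v)/(|u||v|) = 14/√221 ≈ 0.9417
Cosine distance = 1 - cos θ ≈ 1 - 0.9417 = 0.0583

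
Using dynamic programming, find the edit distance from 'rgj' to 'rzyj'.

Let D[i][j] be the edit distance between the first i characters of 'rgj' and the first j characters of 'rzyj', with D[i][0] = i, D[0][j] = j, and D[i][j] = D[i-1][j-1] if the characters match, else 1 + min(D[i-1][j], D[i][j-1], D[i-1][j-1]). Filling the table (rows: prefixes of 'rgj', columns: prefixes of 'rzyj'):
     ε  r  z  y  j
  ε  0  1  2  3  4
  r  1  0  1  2  3
  g  2  1  1  2  3
  j  3  2  2  2  2
The bottom-right entry gives D[3][4] = 2, so no sequence of fewer than 2 edits works. Backtracking through the table gives one optimal edit sequence (2 edits):
  rgj → rzgj (ins z @2)
  rzgj → rzyj (sub g→y @3)
Edit distance = 2.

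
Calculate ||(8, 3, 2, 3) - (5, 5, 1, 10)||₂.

√(Σ(x_i - y_i)²) = √((8 - 5)² + (3 - 5)² + (2 - 1)² + (3 - 10)²)
= √(3² + (-2)² + 1² + (-7)²) = √(9 + 4 + 1 + 49) = √63 ≈ 7.9373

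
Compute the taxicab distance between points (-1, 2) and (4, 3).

Σ|x_i - y_i| = |-1 - 4| + |2 - 3| = 5 + 1 = 6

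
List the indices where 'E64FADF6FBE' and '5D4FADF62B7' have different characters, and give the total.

Differing positions: 1, 2, 9, 11. Hamming distance = 4.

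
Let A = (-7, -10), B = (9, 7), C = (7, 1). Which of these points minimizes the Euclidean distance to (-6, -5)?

Distances: d(A) ≈ 5.099, d(B) ≈ 19.2094, d(C) ≈ 14.3178. Nearest: A = (-7, -10) with distance 5.099.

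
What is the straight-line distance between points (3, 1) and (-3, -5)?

√(Σ(x_i - y_i)²) = √((3 - (-3))² + (1 - (-5))²)
= √(6² + 6²) = √(36 + 36) = √72 ≈ 8.4853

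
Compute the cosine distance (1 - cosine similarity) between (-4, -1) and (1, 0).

With u = (-4, -1), v = (1, 0):
u·v = (-4)·1 + (-1)·0 = (-4) + 0 = -4.
|u| = √((-4)² + (-1)²) = √17, |v| = √(1² + 0²) = √1, so |u||v| = √(17·1) = √17.
cos θ = (u·v)/(|u||v|) = -4/√17 ≈ -0.9701
Cosine distance = 1 - cos θ ≈ 1 - (-0.9701) = 1.9701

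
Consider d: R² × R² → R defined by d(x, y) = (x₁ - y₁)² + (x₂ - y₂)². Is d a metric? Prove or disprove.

No. The squared Euclidean distance fails the triangle inequality. Counterexample: x = (0, 0), y = (4, 1), z = (8, 2). d(x,z) = 8² + 2² = 68, but d(x,y) + d(y,z) = (4² + 1²) + (4² + 1²) = 17 + 17 = 34. Since 68 > 34, the triangle inequality is violated. (Note: √d, the ordinary Euclidean distance, IS a metric.)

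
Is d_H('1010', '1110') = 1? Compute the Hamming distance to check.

Differing positions: 2. Hamming distance = 1, so the claim is true.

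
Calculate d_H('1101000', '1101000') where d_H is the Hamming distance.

Differing positions: none. Hamming distance = 0.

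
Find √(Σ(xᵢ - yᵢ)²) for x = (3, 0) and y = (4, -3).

√(Σ(x_i - y_i)²) = √((3 - 4)² + (0 - (-3))²)
= √((-1)² + 3²) = √(1 + 9) = √10 ≈ 3.1623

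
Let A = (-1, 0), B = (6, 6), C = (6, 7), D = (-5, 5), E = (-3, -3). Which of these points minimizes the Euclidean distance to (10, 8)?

Distances: d(A) ≈ 13.6015, d(B) ≈ 4.4721, d(C) ≈ 4.1231, d(D) ≈ 15.2971, d(E) ≈ 17.0294. Nearest: C = (6, 7) with distance 4.1231.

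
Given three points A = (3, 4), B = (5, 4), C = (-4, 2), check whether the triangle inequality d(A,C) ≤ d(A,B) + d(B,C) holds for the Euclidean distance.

d(A,B) = √(2² + 0²) = √4 = 2, d(B,C) = √(9² + 2²) = √85 ≈ 9.2195, d(A,C) = √(7² + 2²) = √53 ≈ 7.2801.
d(A,C) ≈ 7.2801 ≤ 2 + 9.2195 = 11.2195. Triangle inequality is satisfied.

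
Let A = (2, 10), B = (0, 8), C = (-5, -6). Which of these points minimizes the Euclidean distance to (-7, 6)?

Distances: d(A) ≈ 9.8489, d(B) ≈ 7.2801, d(C) ≈ 12.1655. Nearest: B = (0, 8) with distance 7.2801.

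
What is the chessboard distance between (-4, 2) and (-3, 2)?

max(|x_i - y_i|) = max(|-4 - (-3)|, |2 - 2|) = max(1, 0) = 1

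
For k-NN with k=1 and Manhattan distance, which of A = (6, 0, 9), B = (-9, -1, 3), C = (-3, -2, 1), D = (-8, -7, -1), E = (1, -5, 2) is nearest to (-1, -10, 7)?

Distances: d(A) = 19, d(B) = 21, d(C) = 16, d(D) = 18, d(E) = 12. Nearest: E = (1, -5, 2) with distance 12.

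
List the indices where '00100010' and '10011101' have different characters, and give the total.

Differing positions: 1, 3, 4, 5, 6, 7, 8. Hamming distance = 7.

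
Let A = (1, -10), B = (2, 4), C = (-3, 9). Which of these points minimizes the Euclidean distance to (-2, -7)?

Distances: d(A) ≈ 4.2426, d(B) ≈ 11.7047, d(C) ≈ 16.0312. Nearest: A = (1, -10) with distance 4.2426.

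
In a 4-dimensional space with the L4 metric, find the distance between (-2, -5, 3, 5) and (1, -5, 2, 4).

(Σ|x_i - y_i|^4)^(1/4) = (|-2 - 1|^4 + |-5 - (-5)|^4 + |3 - 2|^4 + |5 - 4|^4)^(1/4)
= (3^4 + 0^4 + 1^4 + 1^4)^(1/4) = (81 + 0 + 1 + 1)^(1/4) = (83)^(1/4) ≈ 3.0183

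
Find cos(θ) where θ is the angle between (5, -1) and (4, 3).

With u = (5, -1), v = (4, 3):
u·v = 5·4 + (-1)·3 = 20 + (-3) = 17.
|u| = √(5² + (-1)²) = √26, |v| = √(4² + 3²) = √25, so |u||v| = √(26·25) = √650.
cos θ = (u·v)/(|u||v|) = 17/√650 ≈ 0.6668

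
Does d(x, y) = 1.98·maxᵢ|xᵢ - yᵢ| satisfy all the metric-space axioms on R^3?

Yes. The L∞ (Chebyshev) norm induces a metric on R^3, and multiplying a metric by a positive constant 1.98 > 0 preserves all four axioms: non-negativity (1.98·||x-y|| ≥ 0), identity (1.98·||x-y|| = 0 ⟺ ||x-y|| = 0 ⟺ x = y), symmetry (||x-y|| = ||y-x||), and the triangle inequality (1.98·||x-z|| ≤ 1.98·||x-y|| + 1.98·||y-z||). So d is a metric.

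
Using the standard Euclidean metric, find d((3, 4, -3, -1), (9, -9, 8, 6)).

√(Σ(x_i - y_i)²) = √((3 - 9)² + (4 - (-9))² + (-3 - 8)² + (-1 - 6)²)
= √((-6)² + 13² + (-11)² + (-7)²) = √(36 + 169 + 121 + 49) = √375 ≈ 19.3649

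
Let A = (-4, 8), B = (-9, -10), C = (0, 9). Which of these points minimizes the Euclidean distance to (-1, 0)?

Distances: d(A) ≈ 8.544, d(B) ≈ 12.8062, d(C) ≈ 9.0554. Nearest: A = (-4, 8) with distance 8.544.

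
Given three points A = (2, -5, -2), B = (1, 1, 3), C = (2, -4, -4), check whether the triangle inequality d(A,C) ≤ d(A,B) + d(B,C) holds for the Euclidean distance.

d(A,B) = √(1² + 6² + 5²) = √62 ≈ 7.874, d(B,C) = √(1² + 5² + 7²) = √75 ≈ 8.6603, d(A,C) = √(0² + 1² + 2²) = √5 ≈ 2.2361.
d(A,C) ≈ 2.2361 ≤ 7.874 + 8.6603 = 16.5343. Triangle inequality is satisfied.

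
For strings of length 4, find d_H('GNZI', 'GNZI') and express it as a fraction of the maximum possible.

Differing positions: none. Hamming distance = 0. The maximum possible Hamming distance for length-4 strings is 4, so d_H/4 = 0/4 = 0.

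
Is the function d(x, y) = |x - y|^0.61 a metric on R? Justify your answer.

Yes. With 0 < p = 0.61 ≤ 1, d(x,y) = |x-y|^0.61 is a metric on R. Non-negativity and symmetry are immediate; |x-y|^0.61 = 0 ⟺ |x-y| = 0 ⟺ x = y. For the triangle inequality, the function t ↦ t^0.61 is subadditive on [0,∞) when p ≤ 1, so |x-z|^0.61 ≤ (|x-y| + |y-z|)^0.61 ≤ |x-y|^0.61 + |y-z|^0.61.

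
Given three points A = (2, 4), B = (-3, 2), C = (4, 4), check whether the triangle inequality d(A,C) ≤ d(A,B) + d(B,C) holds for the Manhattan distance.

d(A,B) = 5 + 2 = 7, d(B,C) = 7 + 2 = 9, d(A,C) = 2 + 0 = 2.
d(A,C) = 2 ≤ 7 + 9 = 16. Triangle inequality is satisfied.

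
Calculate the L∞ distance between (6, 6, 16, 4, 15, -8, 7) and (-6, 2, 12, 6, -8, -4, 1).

max(|x_i - y_i|) = max(|6 - (-6)|, |6 - 2|, |16 - 12|, |4 - 6|, |15 - (-8)|, |-8 - (-4)|, |7 - 1|) = max(12, 4, 4, 2, 23, 4, 6) = 23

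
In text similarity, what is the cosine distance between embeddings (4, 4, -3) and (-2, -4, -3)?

With u = (4, 4, -3), v = (-2, -4, -3):
u·v = 4·(-2) + 4·(-4) + (-3)·(-3) = (-8) + (-16) + 9 = -15.
|u| = √(4² + 4² + (-3)²) = √41, |v| = √((-2)² + (-4)² + (-3)²) = √29, so |u||v| = √(41·29) = √1189.
cos θ = (u·v)/(|u||v|) = -15/√1189 ≈ -0.435
Cosine distance = 1 - cos θ ≈ 1 - (-0.435) = 1.435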